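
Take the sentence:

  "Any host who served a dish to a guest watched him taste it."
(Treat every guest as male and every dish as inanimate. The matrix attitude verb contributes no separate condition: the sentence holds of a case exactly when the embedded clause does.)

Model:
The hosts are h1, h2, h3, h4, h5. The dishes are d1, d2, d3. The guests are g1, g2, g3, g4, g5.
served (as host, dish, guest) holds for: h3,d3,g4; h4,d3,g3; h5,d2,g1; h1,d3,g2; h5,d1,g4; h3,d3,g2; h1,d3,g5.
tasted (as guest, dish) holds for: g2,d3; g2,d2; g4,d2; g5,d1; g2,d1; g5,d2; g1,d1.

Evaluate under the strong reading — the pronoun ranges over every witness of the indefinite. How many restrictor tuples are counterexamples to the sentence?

"him" takes "a guest" as antecedent and "it" takes "a dish"; both are donkey pronouns co-varying with the restrictor.
Strong reading: for every (h,d,g) with served(h,d,g), tasted(g,d).
Restrictor triples: (h1,d3,g2)→tasted(g2,d3) ✓  (h1,d3,g5)→tasted(g5,d3) ✗  (h3,d3,g2)→tasted(g2,d3) ✓  (h3,d3,g4)→tasted(g4,d3) ✗  (h4,d3,g3)→tasted(g3,d3) ✗  (h5,d1,g4)→tasted(g4,d1) ✗  (h5,d2,g1)→tasted(g1,d2) ✗
Counterexamples (restrictor triples failing the scope): 5.

5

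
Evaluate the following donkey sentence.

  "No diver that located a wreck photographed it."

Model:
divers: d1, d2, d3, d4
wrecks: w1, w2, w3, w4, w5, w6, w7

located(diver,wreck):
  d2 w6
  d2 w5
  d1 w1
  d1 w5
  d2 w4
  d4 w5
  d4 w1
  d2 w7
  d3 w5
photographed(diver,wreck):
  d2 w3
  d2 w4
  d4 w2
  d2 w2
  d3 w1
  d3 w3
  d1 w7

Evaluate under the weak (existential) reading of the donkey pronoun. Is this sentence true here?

"it" takes "a wreck" as antecedent — a donkey pronoun bound across the clause boundary.
Truth condition: for no (d,w) with located(d,w) does photographed(d,w) hold.
Restrictor pairs — does the scope hold? (d1,w1):fails  (d1,w5):fails  (d2,w4):holds  (d2,w5):fails  (d2,w6):fails  (d2,w7):fails  (d3,w5):fails  (d4,w1):fails  (d4,w5):fails
Scope holds for 1 pair(s), so the sentence is false.

False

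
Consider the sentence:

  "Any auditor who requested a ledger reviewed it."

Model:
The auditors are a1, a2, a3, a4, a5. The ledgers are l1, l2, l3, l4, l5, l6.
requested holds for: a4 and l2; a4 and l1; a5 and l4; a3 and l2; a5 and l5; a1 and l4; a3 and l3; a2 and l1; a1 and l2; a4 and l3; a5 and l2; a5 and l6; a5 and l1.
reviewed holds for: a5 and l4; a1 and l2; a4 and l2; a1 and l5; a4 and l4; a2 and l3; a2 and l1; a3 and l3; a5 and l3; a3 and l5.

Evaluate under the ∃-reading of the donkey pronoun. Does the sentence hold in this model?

"it" takes "a ledger" as antecedent — a donkey pronoun bound across the clause boundary.
Weak reading: every auditor a with some requested-ledger has at least one requested-ledger l such that reviewed(a,l).
Per auditor: a1:✓  a2:✓  a3:✓  a4:✓  a5:✓
Every auditor in the restrictor has a witness.

True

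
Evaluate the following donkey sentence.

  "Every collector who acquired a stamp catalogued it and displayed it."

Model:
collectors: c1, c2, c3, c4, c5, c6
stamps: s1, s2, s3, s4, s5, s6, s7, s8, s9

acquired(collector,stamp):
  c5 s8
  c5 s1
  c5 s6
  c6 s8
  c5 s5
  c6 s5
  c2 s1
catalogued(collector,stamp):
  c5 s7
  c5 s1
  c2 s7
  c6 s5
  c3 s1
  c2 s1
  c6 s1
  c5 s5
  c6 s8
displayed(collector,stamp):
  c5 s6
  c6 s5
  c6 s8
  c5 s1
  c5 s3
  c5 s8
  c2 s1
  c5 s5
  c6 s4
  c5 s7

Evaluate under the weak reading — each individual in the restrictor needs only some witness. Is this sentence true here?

"it" takes "a stamp" as antecedent — a donkey pronoun bound across the clause boundary.
Weak reading: every collector c with some acquired-stamp has at least one acquired-stamp s such that catalogued(c,s) ∧ displayed(c,s).
Per collector: c2:✓  c5:✓  c6:✓
Every collector in the restrictor has a witness.

True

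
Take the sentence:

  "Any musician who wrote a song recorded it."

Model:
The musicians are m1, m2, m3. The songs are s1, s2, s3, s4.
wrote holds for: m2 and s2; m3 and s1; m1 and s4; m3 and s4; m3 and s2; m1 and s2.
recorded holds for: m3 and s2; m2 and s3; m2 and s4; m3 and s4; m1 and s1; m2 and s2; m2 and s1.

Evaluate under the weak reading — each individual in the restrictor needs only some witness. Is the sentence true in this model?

"it" takes "a song" as antecedent — a donkey pronoun bound across the clause boundary.
Weak reading: every musician m with some wrote-song has at least one wrote-song s such that recorded(m,s).
Per musician: m1:✗  m2:✓  m3:✓
m1 has no witness among its wrote-songs.

False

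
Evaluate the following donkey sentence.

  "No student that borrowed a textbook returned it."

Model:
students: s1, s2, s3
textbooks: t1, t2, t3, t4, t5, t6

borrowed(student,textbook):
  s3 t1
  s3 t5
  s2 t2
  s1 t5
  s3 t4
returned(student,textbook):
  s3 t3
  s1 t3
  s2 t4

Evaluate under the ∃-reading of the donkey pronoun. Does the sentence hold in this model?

"it" takes "a textbook" as antecedent — a donkey pronoun bound across the clause boundary.
Truth condition: for no (s,t) with borrowed(s,t) does returned(s,t) hold.
Restrictor pairs — does the scope hold? (s1,t5):fails  (s2,t2):fails  (s3,t1):fails  (s3,t4):fails  (s3,t5):fails
Scope holds for no restrictor pair, so the sentence is true.

True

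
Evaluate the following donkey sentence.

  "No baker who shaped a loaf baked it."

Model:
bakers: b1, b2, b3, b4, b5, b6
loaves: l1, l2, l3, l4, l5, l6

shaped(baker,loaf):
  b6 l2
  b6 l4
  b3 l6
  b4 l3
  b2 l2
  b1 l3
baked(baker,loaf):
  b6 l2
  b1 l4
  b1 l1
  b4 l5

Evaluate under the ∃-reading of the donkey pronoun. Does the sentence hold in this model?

False

"it" takes "a loaf" as antecedent — a donkey pronoun bound across the clause boundary.
Truth condition: for no (b,l) with shaped(b,l) does baked(b,l) hold.
Restrictor pairs — does the scope hold? (b1,l3):fails  (b2,l2):fails  (b3,l6):fails  (b4,l3):fails  (b6,l2):holds  (b6,l4):fails
Scope holds for 1 pair(s), so the sentence is false.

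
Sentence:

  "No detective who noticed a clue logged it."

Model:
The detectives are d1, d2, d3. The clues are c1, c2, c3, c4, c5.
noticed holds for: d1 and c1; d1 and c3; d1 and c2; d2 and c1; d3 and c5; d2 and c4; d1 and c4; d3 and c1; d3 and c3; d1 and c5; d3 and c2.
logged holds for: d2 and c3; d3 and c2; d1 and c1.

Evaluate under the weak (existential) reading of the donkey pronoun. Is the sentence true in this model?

"it" takes "a clue" as antecedent — a donkey pronoun bound across the clause boundary.
Truth condition: for no (d,c) with noticed(d,c) does logged(d,c) hold.
Restrictor pairs — does the scope hold? (d1,c1):holds  (d1,c2):fails  (d1,c3):fails  (d1,c4):fails  (d1,c5):fails  (d2,c1):fails  (d2,c4):fails  (d3,c1):fails  (d3,c2):holds  (d3,c3):fails  (d3,c5):fails
Scope holds for 2 pair(s), so the sentence is false.

False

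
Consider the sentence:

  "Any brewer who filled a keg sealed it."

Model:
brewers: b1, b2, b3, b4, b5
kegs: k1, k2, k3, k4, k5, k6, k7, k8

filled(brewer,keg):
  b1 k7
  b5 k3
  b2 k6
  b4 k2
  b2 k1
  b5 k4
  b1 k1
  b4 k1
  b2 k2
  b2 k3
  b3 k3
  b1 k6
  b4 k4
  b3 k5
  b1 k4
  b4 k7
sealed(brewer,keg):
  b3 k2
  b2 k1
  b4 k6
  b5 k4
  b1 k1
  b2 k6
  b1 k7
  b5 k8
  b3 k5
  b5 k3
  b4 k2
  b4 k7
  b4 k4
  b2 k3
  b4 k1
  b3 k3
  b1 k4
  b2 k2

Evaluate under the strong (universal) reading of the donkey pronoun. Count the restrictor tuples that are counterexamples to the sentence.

1

"it" takes "a keg" as antecedent — a donkey pronoun bound across the clause boundary.
Strong reading: for every (b,k) with filled(b,k), sealed(b,k).
Restrictor pairs: (b1,k1) ✓  (b1,k4) ✓  (b1,k6) ✗  (b1,k7) ✓  (b2,k1) ✓  (b2,k2) ✓  (b2,k3) ✓  (b2,k6) ✓  (b3,k3) ✓  (b3,k5) ✓  (b4,k1) ✓  (b4,k2) ✓  (b4,k4) ✓  (b4,k7) ✓  (b5,k3) ✓  (b5,k4) ✓
Counterexamples (restrictor pairs failing the scope): 1.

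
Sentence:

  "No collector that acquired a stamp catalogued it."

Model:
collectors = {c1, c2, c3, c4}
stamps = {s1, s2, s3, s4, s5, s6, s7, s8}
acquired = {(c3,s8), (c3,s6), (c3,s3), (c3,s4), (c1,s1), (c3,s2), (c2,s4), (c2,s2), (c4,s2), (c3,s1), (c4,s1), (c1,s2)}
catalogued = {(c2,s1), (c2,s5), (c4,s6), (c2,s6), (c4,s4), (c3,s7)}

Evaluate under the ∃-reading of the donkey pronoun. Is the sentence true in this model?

True

"it" takes "a stamp" as antecedent — a donkey pronoun bound across the clause boundary.
Truth condition: for no (c,s) with acquired(c,s) does catalogued(c,s) hold.
Restrictor pairs — does the scope hold? (c1,s1):fails  (c1,s2):fails  (c2,s2):fails  (c2,s4):fails  (c3,s1):fails  (c3,s2):fails  (c3,s3):fails  (c3,s4):fails  (c3,s6):fails  (c3,s8):fails  (c4,s1):fails  (c4,s2):fails
Scope holds for no restrictor pair, so the sentence is true.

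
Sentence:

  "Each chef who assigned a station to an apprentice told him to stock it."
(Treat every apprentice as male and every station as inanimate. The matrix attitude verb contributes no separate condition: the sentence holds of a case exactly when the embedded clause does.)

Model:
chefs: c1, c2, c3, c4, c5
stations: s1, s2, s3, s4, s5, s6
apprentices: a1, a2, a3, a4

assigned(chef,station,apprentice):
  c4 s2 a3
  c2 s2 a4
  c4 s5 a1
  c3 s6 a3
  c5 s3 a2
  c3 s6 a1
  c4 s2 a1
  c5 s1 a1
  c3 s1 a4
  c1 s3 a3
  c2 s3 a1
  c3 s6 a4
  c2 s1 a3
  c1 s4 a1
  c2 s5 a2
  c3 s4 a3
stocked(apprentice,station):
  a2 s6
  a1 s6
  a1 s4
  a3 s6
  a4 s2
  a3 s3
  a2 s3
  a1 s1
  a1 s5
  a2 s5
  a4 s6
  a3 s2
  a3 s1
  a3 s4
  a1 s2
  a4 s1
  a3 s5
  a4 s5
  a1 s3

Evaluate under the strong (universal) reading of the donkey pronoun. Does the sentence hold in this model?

True

"him" takes "an apprentice" as antecedent and "it" takes "a station"; both are donkey pronouns co-varying with the restrictor.
Strong reading: for every (c,s,a) with assigned(c,s,a), stocked(a,s).
Restrictor triples: (c1,s3,a3)→stocked(a3,s3) ✓  (c1,s4,a1)→stocked(a1,s4) ✓  (c2,s1,a3)→stocked(a3,s1) ✓  (c2,s2,a4)→stocked(a4,s2) ✓  (c2,s3,a1)→stocked(a1,s3) ✓  (c2,s5,a2)→stocked(a2,s5) ✓  (c3,s1,a4)→stocked(a4,s1) ✓  (c3,s4,a3)→stocked(a3,s4) ✓  (c3,s6,a1)→stocked(a1,s6) ✓  (c3,s6,a3)→stocked(a3,s6) ✓  (c3,s6,a4)→stocked(a4,s6) ✓  (c4,s2,a1)→stocked(a1,s2) ✓  (c4,s2,a3)→stocked(a3,s2) ✓  (c4,s5,a1)→stocked(a1,s5) ✓  (c5,s1,a1)→stocked(a1,s1) ✓  (c5,s3,a2)→stocked(a2,s3) ✓
Every restrictor triple satisfies the scope.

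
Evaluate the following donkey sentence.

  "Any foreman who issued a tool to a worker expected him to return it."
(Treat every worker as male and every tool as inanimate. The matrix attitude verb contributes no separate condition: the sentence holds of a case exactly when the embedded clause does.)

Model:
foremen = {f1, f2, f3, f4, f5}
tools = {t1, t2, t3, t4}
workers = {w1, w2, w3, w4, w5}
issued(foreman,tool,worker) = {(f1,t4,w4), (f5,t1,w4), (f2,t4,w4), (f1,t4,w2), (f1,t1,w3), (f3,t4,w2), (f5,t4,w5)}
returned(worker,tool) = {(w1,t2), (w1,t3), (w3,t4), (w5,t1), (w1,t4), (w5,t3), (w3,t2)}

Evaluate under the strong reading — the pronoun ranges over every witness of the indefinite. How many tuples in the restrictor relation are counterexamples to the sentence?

7

"him" takes "a worker" as antecedent and "it" takes "a tool"; both are donkey pronouns co-varying with the restrictor.
Strong reading: for every (f,t,w) with issued(f,t,w), returned(w,t).
Restrictor triples: (f1,t1,w3)→returned(w3,t1) ✗  (f1,t4,w2)→returned(w2,t4) ✗  (f1,t4,w4)→returned(w4,t4) ✗  (f2,t4,w4)→returned(w4,t4) ✗  (f3,t4,w2)→returned(w2,t4) ✗  (f5,t1,w4)→returned(w4,t1) ✗  (f5,t4,w5)→returned(w5,t4) ✗
Counterexamples (restrictor triples failing the scope): 7.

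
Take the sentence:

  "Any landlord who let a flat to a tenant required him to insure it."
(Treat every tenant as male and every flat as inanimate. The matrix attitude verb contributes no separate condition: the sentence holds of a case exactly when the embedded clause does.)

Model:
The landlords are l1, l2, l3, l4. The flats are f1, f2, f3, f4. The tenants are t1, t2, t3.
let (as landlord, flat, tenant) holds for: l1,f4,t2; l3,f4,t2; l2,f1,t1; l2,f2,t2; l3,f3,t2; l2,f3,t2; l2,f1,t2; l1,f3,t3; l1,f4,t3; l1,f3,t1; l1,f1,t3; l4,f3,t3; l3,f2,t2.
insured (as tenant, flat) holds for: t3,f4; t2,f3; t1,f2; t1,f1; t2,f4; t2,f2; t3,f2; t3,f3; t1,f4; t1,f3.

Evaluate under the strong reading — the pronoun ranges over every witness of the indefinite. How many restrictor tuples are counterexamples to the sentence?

"him" takes "a tenant" as antecedent and "it" takes "a flat"; both are donkey pronouns co-varying with the restrictor.
Strong reading: for every (l,f,t) with let(l,f,t), insured(t,f).
Restrictor triples: (l1,f1,t3)→insured(t3,f1) ✗  (l1,f3,t1)→insured(t1,f3) ✓  (l1,f3,t3)→insured(t3,f3) ✓  (l1,f4,t2)→insured(t2,f4) ✓  (l1,f4,t3)→insured(t3,f4) ✓  (l2,f1,t1)→insured(t1,f1) ✓  (l2,f1,t2)→insured(t2,f1) ✗  (l2,f2,t2)→insured(t2,f2) ✓  (l2,f3,t2)→insured(t2,f3) ✓  (l3,f2,t2)→insured(t2,f2) ✓  (l3,f3,t2)→insured(t2,f3) ✓  (l3,f4,t2)→insured(t2,f4) ✓  (l4,f3,t3)→insured(t3,f3) ✓
Counterexamples (restrictor triples failing the scope): 2.

2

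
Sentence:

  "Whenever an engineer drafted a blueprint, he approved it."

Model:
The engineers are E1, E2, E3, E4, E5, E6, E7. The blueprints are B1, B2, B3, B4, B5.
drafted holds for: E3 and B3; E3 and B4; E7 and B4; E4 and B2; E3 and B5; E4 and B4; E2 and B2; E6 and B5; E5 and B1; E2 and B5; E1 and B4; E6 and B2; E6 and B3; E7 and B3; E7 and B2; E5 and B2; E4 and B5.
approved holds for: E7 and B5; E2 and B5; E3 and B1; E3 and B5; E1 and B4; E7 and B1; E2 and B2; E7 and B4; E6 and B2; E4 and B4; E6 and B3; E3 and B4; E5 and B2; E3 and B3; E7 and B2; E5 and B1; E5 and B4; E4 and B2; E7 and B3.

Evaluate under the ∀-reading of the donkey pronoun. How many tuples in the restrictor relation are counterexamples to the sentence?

2

"it" takes "a blueprint" as antecedent — a donkey pronoun bound across the clause boundary.
Strong reading: for every (e,b) with drafted(e,b), approved(e,b).
Restrictor pairs: (E1,B4) ✓  (E2,B2) ✓  (E2,B5) ✓  (E3,B3) ✓  (E3,B4) ✓  (E3,B5) ✓  (E4,B2) ✓  (E4,B4) ✓  (E4,B5) ✗  (E5,B1) ✓  (E5,B2) ✓  (E6,B2) ✓  (E6,B3) ✓  (E6,B5) ✗  (E7,B2) ✓  (E7,B3) ✓  (E7,B4) ✓
Counterexamples (restrictor pairs failing the scope): 2.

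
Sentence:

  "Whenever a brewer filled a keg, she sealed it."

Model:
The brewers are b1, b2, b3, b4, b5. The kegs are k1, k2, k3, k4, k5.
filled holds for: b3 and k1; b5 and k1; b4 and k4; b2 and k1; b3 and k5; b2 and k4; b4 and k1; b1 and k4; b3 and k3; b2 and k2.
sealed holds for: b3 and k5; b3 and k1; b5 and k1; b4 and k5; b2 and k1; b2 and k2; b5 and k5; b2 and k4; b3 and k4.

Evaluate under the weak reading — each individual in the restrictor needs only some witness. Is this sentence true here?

"it" takes "a keg" as antecedent — a donkey pronoun bound across the clause boundary.
Weak reading: every brewer b with some filled-keg has at least one filled-keg k such that sealed(b,k).
Per brewer: b1:✗  b2:✓  b3:✓  b4:✗  b5:✓
b1 has no witness among its filled-kegs.

False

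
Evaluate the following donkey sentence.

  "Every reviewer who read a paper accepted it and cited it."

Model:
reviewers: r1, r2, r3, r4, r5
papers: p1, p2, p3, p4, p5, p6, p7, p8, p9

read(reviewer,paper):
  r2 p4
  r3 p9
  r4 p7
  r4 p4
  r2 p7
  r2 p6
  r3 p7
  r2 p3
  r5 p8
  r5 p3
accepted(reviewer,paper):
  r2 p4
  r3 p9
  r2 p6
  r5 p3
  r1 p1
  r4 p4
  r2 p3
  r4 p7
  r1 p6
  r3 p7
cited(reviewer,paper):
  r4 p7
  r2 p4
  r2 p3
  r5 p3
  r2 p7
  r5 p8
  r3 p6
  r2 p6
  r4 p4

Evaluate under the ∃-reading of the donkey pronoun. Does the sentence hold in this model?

"it" takes "a paper" as antecedent — a donkey pronoun bound across the clause boundary.
Weak reading: every reviewer r with some read-paper has at least one read-paper p such that accepted(r,p) ∧ cited(r,p).
Per reviewer: r2:✓  r3:✗  r4:✓  r5:✓
r3 has no witness among its read-papers.

False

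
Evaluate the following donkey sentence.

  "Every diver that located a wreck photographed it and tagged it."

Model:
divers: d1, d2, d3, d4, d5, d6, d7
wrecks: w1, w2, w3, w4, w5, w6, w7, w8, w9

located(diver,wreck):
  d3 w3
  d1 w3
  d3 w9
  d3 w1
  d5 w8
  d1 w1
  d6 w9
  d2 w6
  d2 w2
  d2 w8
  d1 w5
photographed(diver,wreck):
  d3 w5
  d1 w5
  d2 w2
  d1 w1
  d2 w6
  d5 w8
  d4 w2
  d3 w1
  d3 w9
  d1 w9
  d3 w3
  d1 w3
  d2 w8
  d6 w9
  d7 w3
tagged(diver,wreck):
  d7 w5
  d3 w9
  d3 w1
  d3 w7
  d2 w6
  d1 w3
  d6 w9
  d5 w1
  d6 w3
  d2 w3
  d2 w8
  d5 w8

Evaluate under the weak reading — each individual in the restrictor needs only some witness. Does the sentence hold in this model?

True

"it" takes "a wreck" as antecedent — a donkey pronoun bound across the clause boundary.
Weak reading: every diver d with some located-wreck has at least one located-wreck w such that photographed(d,w) ∧ tagged(d,w).
Per diver: d1:✓  d2:✓  d3:✓  d5:✓  d6:✓
Every diver in the restrictor has a witness.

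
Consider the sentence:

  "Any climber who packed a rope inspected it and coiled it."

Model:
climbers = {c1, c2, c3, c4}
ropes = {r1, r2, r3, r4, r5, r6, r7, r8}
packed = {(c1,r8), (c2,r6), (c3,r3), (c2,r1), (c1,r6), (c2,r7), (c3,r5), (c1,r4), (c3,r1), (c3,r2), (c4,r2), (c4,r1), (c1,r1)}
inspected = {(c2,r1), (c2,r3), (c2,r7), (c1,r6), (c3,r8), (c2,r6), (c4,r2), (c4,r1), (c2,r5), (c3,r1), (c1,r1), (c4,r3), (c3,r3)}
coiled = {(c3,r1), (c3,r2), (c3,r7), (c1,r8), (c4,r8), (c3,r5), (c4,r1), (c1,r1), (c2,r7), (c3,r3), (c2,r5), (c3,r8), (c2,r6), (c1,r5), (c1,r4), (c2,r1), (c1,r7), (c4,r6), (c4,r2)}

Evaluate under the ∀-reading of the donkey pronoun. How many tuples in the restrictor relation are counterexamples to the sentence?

"it" takes "a rope" as antecedent — a donkey pronoun bound across the clause boundary.
Strong reading: for every (c,r) with packed(c,r), inspected(c,r) ∧ coiled(c,r).
Restrictor pairs: (c1,r1) ✓  (c1,r4) ✗  (c1,r6) ✗  (c1,r8) ✗  (c2,r1) ✓  (c2,r6) ✓  (c2,r7) ✓  (c3,r1) ✓  (c3,r2) ✗  (c3,r3) ✓  (c3,r5) ✗  (c4,r1) ✓  (c4,r2) ✓
Counterexamples (restrictor pairs failing the scope): 5.

5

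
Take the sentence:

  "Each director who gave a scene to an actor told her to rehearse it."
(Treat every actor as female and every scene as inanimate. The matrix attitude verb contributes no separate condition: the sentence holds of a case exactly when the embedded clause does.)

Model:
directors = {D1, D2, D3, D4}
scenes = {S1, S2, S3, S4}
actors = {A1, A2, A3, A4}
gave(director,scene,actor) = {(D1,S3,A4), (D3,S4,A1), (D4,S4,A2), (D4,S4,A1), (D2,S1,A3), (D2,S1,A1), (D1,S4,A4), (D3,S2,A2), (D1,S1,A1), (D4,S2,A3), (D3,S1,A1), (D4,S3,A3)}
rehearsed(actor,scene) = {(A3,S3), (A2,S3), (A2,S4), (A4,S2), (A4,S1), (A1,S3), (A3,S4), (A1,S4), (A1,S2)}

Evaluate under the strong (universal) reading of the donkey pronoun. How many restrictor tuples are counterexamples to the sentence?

8

"her" takes "an actor" as antecedent and "it" takes "a scene"; both are donkey pronouns co-varying with the restrictor.
Strong reading: for every (d,s,a) with gave(d,s,a), rehearsed(a,s).
Restrictor triples: (D1,S1,A1)→rehearsed(A1,S1) ✗  (D1,S3,A4)→rehearsed(A4,S3) ✗  (D1,S4,A4)→rehearsed(A4,S4) ✗  (D2,S1,A1)→rehearsed(A1,S1) ✗  (D2,S1,A3)→rehearsed(A3,S1) ✗  (D3,S1,A1)→rehearsed(A1,S1) ✗  (D3,S2,A2)→rehearsed(A2,S2) ✗  (D3,S4,A1)→rehearsed(A1,S4) ✓  (D4,S2,A3)→rehearsed(A3,S2) ✗  (D4,S3,A3)→rehearsed(A3,S3) ✓  (D4,S4,A1)→rehearsed(A1,S4) ✓  (D4,S4,A2)→rehearsed(A2,S4) ✓
Counterexamples (restrictor triples failing the scope): 8.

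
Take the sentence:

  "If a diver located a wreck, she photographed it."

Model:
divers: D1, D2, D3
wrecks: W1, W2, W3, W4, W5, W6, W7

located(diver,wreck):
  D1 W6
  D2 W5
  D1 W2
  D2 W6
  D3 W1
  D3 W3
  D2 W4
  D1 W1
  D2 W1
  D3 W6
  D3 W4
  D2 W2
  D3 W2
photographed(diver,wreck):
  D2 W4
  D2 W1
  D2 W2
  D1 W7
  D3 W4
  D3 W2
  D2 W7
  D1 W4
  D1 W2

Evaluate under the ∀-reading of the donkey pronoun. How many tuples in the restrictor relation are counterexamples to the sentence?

7

"it" takes "a wreck" as antecedent — a donkey pronoun bound across the clause boundary.
Strong reading: for every (d,w) with located(d,w), photographed(d,w).
Restrictor pairs: (D1,W1) ✗  (D1,W2) ✓  (D1,W6) ✗  (D2,W1) ✓  (D2,W2) ✓  (D2,W4) ✓  (D2,W5) ✗  (D2,W6) ✗  (D3,W1) ✗  (D3,W2) ✓  (D3,W3) ✗  (D3,W4) ✓  (D3,W6) ✗
Counterexamples (restrictor pairs failing the scope): 7.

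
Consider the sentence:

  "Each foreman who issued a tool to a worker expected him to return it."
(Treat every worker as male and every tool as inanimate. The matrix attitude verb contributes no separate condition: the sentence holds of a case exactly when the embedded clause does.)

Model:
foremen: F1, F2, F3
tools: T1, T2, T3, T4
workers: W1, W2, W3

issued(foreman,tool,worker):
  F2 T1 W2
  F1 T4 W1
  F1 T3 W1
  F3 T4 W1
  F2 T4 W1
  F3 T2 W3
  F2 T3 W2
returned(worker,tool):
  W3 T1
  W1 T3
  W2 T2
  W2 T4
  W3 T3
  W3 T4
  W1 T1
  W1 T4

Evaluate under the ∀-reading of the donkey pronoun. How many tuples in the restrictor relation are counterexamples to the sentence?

3

"him" takes "a worker" as antecedent and "it" takes "a tool"; both are donkey pronouns co-varying with the restrictor.
Strong reading: for every (f,t,w) with issued(f,t,w), returned(w,t).
Restrictor triples: (F1,T3,W1)→returned(W1,T3) ✓  (F1,T4,W1)→returned(W1,T4) ✓  (F2,T1,W2)→returned(W2,T1) ✗  (F2,T3,W2)→returned(W2,T3) ✗  (F2,T4,W1)→returned(W1,T4) ✓  (F3,T2,W3)→returned(W3,T2) ✗  (F3,T4,W1)→returned(W1,T4) ✓
Counterexamples (restrictor triples failing the scope): 3.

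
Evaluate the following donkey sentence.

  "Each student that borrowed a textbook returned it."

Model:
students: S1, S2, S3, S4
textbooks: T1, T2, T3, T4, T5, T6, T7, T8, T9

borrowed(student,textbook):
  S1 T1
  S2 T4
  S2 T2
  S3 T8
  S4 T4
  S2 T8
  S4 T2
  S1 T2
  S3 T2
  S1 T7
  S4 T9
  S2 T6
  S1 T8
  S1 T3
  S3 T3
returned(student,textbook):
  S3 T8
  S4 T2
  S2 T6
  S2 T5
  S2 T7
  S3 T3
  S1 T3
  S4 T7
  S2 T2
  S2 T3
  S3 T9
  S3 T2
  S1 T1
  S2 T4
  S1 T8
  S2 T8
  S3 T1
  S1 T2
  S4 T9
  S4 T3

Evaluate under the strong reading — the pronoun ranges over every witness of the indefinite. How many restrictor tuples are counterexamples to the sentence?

2

"it" takes "a textbook" as antecedent — a donkey pronoun bound across the clause boundary.
Strong reading: for every (s,t) with borrowed(s,t), returned(s,t).
Restrictor pairs: (S1,T1) ✓  (S1,T2) ✓  (S1,T3) ✓  (S1,T7) ✗  (S1,T8) ✓  (S2,T2) ✓  (S2,T4) ✓  (S2,T6) ✓  (S2,T8) ✓  (S3,T2) ✓  (S3,T3) ✓  (S3,T8) ✓  (S4,T2) ✓  (S4,T4) ✗  (S4,T9) ✓
Counterexamples (restrictor pairs failing the scope): 2.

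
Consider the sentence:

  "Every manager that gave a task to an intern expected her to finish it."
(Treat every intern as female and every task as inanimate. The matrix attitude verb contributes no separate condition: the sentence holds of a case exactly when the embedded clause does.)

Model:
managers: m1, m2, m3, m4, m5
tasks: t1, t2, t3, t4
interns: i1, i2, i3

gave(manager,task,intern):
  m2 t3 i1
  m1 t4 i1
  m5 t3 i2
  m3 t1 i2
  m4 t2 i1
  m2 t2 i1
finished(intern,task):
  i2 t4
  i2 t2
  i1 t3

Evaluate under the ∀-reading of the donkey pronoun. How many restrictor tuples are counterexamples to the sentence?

5

"her" takes "an intern" as antecedent and "it" takes "a task"; both are donkey pronouns co-varying with the restrictor.
Strong reading: for every (m,t,i) with gave(m,t,i), finished(i,t).
Restrictor triples: (m1,t4,i1)→finished(i1,t4) ✗  (m2,t2,i1)→finished(i1,t2) ✗  (m2,t3,i1)→finished(i1,t3) ✓  (m3,t1,i2)→finished(i2,t1) ✗  (m4,t2,i1)→finished(i1,t2) ✗  (m5,t3,i2)→finished(i2,t3) ✗
Counterexamples (restrictor triples failing the scope): 5.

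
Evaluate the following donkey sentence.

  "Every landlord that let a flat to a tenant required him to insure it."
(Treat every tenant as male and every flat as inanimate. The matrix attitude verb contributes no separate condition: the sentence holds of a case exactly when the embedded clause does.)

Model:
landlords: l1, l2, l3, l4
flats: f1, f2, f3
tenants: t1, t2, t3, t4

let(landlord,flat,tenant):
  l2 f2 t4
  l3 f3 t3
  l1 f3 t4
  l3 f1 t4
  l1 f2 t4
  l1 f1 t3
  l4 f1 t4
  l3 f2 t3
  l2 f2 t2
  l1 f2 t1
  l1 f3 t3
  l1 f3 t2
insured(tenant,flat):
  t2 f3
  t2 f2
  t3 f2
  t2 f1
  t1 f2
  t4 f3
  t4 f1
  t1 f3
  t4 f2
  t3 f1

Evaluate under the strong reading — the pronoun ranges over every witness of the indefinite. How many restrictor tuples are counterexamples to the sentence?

2

"him" takes "a tenant" as antecedent and "it" takes "a flat"; both are donkey pronouns co-varying with the restrictor.
Strong reading: for every (l,f,t) with let(l,f,t), insured(t,f).
Restrictor triples: (l1,f1,t3)→insured(t3,f1) ✓  (l1,f2,t1)→insured(t1,f2) ✓  (l1,f2,t4)→insured(t4,f2) ✓  (l1,f3,t2)→insured(t2,f3) ✓  (l1,f3,t3)→insured(t3,f3) ✗  (l1,f3,t4)→insured(t4,f3) ✓  (l2,f2,t2)→insured(t2,f2) ✓  (l2,f2,t4)→insured(t4,f2) ✓  (l3,f1,t4)→insured(t4,f1) ✓  (l3,f2,t3)→insured(t3,f2) ✓  (l3,f3,t3)→insured(t3,f3) ✗  (l4,f1,t4)→insured(t4,f1) ✓
Counterexamples (restrictor triples failing the scope): 2.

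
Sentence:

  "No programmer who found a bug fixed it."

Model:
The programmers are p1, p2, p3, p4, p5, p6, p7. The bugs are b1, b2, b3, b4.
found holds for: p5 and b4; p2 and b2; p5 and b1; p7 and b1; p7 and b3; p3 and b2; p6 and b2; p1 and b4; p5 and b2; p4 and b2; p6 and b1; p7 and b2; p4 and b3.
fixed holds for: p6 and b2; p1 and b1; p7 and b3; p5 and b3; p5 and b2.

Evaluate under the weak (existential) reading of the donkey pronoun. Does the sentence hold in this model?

False

"it" takes "a bug" as antecedent — a donkey pronoun bound across the clause boundary.
Truth condition: for no (p,b) with found(p,b) does fixed(p,b) hold.
Restrictor pairs — does the scope hold? (p1,b4):fails  (p2,b2):fails  (p3,b2):fails  (p4,b2):fails  (p4,b3):fails  (p5,b1):fails  (p5,b2):holds  (p5,b4):fails  (p6,b1):fails  (p6,b2):holds  (p7,b1):fails  (p7,b2):fails  (p7,b3):holds
Scope holds for 3 pair(s), so the sentence is false.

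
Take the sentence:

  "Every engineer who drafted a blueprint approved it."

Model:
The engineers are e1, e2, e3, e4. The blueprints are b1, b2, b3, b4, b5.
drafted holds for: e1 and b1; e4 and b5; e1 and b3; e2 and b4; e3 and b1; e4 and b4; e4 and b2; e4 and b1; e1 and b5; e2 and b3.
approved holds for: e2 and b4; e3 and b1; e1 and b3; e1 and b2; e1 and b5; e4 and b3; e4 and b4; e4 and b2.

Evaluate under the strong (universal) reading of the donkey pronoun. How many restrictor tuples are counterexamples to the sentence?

4

"it" takes "a blueprint" as antecedent — a donkey pronoun bound across the clause boundary.
Strong reading: for every (e,b) with drafted(e,b), approved(e,b).
Restrictor pairs: (e1,b1) ✗  (e1,b3) ✓  (e1,b5) ✓  (e2,b3) ✗  (e2,b4) ✓  (e3,b1) ✓  (e4,b1) ✗  (e4,b2) ✓  (e4,b4) ✓  (e4,b5) ✗
Counterexamples (restrictor pairs failing the scope): 4.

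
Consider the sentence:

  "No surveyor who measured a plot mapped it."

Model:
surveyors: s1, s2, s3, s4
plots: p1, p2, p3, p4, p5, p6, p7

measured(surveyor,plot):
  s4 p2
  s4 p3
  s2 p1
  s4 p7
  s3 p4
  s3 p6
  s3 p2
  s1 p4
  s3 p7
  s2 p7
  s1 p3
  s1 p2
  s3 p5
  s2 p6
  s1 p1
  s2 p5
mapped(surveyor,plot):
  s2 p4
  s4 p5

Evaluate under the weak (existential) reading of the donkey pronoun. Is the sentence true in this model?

True

"it" takes "a plot" as antecedent — a donkey pronoun bound across the clause boundary.
Truth condition: for no (s,p) with measured(s,p) does mapped(s,p) hold.
Restrictor pairs — does the scope hold? (s1,p1):fails  (s1,p2):fails  (s1,p3):fails  (s1,p4):fails  (s2,p1):fails  (s2,p5):fails  (s2,p6):fails  (s2,p7):fails  (s3,p2):fails  (s3,p4):fails  (s3,p5):fails  (s3,p6):fails  (s3,p7):fails  (s4,p2):fails  (s4,p3):fails  (s4,p7):fails
Scope holds for no restrictor pair, so the sentence is true.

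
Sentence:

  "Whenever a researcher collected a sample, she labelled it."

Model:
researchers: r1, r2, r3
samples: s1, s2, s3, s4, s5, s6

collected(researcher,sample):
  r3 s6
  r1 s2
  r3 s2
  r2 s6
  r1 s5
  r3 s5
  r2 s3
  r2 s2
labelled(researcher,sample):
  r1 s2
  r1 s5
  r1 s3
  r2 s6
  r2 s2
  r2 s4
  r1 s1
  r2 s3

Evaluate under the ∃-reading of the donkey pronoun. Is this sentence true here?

"it" takes "a sample" as antecedent — a donkey pronoun bound across the clause boundary.
Weak reading: every researcher r with some collected-sample has at least one collected-sample s such that labelled(r,s).
Per researcher: r1:✓  r2:✓  r3:✗
r3 has no witness among its collected-samples.

False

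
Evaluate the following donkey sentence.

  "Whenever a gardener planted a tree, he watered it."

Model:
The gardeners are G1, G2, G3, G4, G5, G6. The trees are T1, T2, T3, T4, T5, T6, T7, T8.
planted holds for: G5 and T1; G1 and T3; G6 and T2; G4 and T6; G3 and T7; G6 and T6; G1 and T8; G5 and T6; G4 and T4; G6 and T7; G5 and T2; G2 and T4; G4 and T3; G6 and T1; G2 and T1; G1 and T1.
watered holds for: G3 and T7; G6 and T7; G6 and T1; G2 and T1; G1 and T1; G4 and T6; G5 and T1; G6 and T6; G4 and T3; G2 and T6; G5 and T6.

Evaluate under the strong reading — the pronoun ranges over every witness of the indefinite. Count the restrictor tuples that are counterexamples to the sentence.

"it" takes "a tree" as antecedent — a donkey pronoun bound across the clause boundary.
Strong reading: for every (g,t) with planted(g,t), watered(g,t).
Restrictor pairs: (G1,T1) ✓  (G1,T3) ✗  (G1,T8) ✗  (G2,T1) ✓  (G2,T4) ✗  (G3,T7) ✓  (G4,T3) ✓  (G4,T4) ✗  (G4,T6) ✓  (G5,T1) ✓  (G5,T2) ✗  (G5,T6) ✓  (G6,T1) ✓  (G6,T2) ✗  (G6,T6) ✓  (G6,T7) ✓
Counterexamples (restrictor pairs failing the scope): 6.

6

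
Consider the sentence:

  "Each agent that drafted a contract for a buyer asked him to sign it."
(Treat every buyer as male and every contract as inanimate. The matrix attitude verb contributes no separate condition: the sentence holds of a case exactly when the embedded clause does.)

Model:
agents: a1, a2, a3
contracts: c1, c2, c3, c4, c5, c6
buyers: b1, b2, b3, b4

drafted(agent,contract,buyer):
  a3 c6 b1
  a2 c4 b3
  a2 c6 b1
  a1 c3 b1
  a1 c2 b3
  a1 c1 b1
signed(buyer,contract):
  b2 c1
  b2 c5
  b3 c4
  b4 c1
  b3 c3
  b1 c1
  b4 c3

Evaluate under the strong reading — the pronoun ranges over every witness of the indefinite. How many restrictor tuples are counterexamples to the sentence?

"him" takes "a buyer" as antecedent and "it" takes "a contract"; both are donkey pronouns co-varying with the restrictor.
Strong reading: for every (a,c,b) with drafted(a,c,b), signed(b,c).
Restrictor triples: (a1,c1,b1)→signed(b1,c1) ✓  (a1,c2,b3)→signed(b3,c2) ✗  (a1,c3,b1)→signed(b1,c3) ✗  (a2,c4,b3)→signed(b3,c4) ✓  (a2,c6,b1)→signed(b1,c6) ✗  (a3,c6,b1)→signed(b1,c6) ✗
Counterexamples (restrictor triples failing the scope): 4.

4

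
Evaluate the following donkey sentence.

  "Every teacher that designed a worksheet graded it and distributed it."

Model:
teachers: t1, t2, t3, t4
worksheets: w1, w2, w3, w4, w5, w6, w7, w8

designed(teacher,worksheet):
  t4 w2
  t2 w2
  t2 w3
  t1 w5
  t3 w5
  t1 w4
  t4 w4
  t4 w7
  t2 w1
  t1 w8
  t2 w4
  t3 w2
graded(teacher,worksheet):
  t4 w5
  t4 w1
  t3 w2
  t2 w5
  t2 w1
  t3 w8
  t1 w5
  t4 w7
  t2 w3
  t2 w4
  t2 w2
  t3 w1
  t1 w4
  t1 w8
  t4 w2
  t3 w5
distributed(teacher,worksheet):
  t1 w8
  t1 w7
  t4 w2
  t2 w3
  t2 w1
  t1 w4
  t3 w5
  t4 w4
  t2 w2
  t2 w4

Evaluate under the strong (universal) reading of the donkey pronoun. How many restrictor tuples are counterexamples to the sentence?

"it" takes "a worksheet" as antecedent — a donkey pronoun bound across the clause boundary.
Strong reading: for every (t,w) with designed(t,w), graded(t,w) ∧ distributed(t,w).
Restrictor pairs: (t1,w4) ✓  (t1,w5) ✗  (t1,w8) ✓  (t2,w1) ✓  (t2,w2) ✓  (t2,w3) ✓  (t2,w4) ✓  (t3,w2) ✗  (t3,w5) ✓  (t4,w2) ✓  (t4,w4) ✗  (t4,w7) ✗
Counterexamples (restrictor pairs failing the scope): 4.

4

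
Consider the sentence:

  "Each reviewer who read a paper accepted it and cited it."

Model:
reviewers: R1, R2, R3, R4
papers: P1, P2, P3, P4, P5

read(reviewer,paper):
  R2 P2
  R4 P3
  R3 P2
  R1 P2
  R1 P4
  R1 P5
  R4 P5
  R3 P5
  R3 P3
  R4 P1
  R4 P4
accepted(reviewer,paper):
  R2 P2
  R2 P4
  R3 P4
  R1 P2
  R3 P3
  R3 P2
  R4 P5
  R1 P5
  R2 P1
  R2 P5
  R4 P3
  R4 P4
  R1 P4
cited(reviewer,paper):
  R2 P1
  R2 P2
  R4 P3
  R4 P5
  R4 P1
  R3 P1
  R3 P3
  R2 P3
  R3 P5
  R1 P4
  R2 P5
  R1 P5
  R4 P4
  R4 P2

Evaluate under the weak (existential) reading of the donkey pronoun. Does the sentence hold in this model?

True

"it" takes "a paper" as antecedent — a donkey pronoun bound across the clause boundary.
Weak reading: every reviewer r with some read-paper has at least one read-paper p such that accepted(r,p) ∧ cited(r,p).
Per reviewer: R1:✓  R2:✓  R3:✓  R4:✓
Every reviewer in the restrictor has a witness.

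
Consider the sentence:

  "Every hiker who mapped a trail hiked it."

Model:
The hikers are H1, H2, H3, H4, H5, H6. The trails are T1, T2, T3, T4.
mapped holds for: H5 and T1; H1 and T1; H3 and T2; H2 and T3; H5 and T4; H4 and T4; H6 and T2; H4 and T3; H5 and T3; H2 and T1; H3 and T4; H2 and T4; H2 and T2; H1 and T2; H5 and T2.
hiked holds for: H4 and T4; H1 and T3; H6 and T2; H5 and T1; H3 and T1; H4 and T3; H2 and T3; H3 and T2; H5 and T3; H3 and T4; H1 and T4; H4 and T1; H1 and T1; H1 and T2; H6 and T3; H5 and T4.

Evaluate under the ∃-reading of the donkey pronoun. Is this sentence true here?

"it" takes "a trail" as antecedent — a donkey pronoun bound across the clause boundary.
Weak reading: every hiker h with some mapped-trail has at least one mapped-trail t such that hiked(h,t).
Per hiker: H1:✓  H2:✓  H3:✓  H4:✓  H5:✓  H6:✓
Every hiker in the restrictor has a witness.

True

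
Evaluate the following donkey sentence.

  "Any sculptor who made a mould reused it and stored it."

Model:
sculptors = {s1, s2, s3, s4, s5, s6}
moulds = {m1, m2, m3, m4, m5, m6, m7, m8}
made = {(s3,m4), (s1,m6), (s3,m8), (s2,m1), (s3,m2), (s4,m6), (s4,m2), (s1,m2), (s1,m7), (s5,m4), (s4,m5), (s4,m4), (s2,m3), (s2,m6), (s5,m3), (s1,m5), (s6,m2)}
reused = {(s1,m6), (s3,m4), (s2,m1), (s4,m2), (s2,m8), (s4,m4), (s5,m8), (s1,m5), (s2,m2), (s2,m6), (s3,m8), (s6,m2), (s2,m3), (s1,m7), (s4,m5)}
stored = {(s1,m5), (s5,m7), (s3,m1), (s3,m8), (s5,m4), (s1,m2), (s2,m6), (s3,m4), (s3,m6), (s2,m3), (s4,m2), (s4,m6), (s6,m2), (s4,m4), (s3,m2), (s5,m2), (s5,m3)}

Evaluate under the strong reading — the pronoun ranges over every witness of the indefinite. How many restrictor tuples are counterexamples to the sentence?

9

"it" takes "a mould" as antecedent — a donkey pronoun bound across the clause boundary.
Strong reading: for every (s,m) with made(s,m), reused(s,m) ∧ stored(s,m).
Restrictor pairs: (s1,m2) ✗  (s1,m5) ✓  (s1,m6) ✗  (s1,m7) ✗  (s2,m1) ✗  (s2,m3) ✓  (s2,m6) ✓  (s3,m2) ✗  (s3,m4) ✓  (s3,m8) ✓  (s4,m2) ✓  (s4,m4) ✓  (s4,m5) ✗  (s4,m6) ✗  (s5,m3) ✗  (s5,m4) ✗  (s6,m2) ✓
Counterexamples (restrictor pairs failing the scope): 9.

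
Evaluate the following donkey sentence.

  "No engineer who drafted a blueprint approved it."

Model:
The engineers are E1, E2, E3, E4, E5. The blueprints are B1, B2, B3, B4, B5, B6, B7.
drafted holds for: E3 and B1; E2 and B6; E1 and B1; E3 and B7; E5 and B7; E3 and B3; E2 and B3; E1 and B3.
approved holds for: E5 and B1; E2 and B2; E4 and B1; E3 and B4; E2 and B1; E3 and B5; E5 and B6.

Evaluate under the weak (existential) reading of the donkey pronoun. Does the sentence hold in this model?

True

"it" takes "a blueprint" as antecedent — a donkey pronoun bound across the clause boundary.
Truth condition: for no (e,b) with drafted(e,b) does approved(e,b) hold.
Restrictor pairs — does the scope hold? (E1,B1):fails  (E1,B3):fails  (E2,B3):fails  (E2,B6):fails  (E3,B1):fails  (E3,B3):fails  (E3,B7):fails  (E5,B7):fails
Scope holds for no restrictor pair, so the sentence is true.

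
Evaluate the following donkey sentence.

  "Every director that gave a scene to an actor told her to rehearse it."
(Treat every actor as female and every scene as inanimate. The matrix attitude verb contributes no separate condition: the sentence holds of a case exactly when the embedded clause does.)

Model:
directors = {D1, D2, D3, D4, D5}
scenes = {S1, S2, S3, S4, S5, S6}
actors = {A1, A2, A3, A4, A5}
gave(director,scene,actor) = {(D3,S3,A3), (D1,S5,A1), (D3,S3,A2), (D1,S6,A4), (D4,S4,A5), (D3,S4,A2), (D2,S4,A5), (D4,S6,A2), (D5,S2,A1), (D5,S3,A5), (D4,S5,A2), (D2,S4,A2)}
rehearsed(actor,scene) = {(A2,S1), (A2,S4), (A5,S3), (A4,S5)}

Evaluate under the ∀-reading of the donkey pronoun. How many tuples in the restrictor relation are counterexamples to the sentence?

9

"her" takes "an actor" as antecedent and "it" takes "a scene"; both are donkey pronouns co-varying with the restrictor.
Strong reading: for every (d,s,a) with gave(d,s,a), rehearsed(a,s).
Restrictor triples: (D1,S5,A1)→rehearsed(A1,S5) ✗  (D1,S6,A4)→rehearsed(A4,S6) ✗  (D2,S4,A2)→rehearsed(A2,S4) ✓  (D2,S4,A5)→rehearsed(A5,S4) ✗  (D3,S3,A2)→rehearsed(A2,S3) ✗  (D3,S3,A3)→rehearsed(A3,S3) ✗  (D3,S4,A2)→rehearsed(A2,S4) ✓  (D4,S4,A5)→rehearsed(A5,S4) ✗  (D4,S5,A2)→rehearsed(A2,S5) ✗  (D4,S6,A2)→rehearsed(A2,S6) ✗  (D5,S2,A1)→rehearsed(A1,S2) ✗  (D5,S3,A5)→rehearsed(A5,S3) ✓
Counterexamples (restrictor triples failing the scope): 9.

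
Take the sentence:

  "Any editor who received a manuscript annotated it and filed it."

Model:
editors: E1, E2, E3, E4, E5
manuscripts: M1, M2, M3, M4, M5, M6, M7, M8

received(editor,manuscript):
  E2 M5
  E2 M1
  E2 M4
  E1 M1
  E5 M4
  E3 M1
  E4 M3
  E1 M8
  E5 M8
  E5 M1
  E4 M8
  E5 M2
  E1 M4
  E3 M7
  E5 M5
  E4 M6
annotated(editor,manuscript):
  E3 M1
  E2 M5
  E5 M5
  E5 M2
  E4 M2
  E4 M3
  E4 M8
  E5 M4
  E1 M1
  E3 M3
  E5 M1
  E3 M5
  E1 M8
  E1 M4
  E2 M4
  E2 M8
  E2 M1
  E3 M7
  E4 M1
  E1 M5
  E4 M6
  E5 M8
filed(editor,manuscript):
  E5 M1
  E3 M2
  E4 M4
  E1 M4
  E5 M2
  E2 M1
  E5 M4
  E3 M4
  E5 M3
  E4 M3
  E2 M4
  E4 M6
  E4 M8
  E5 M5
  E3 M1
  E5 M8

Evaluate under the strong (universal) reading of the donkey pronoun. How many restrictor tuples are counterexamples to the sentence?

"it" takes "a manuscript" as antecedent — a donkey pronoun bound across the clause boundary.
Strong reading: for every (e,m) with received(e,m), annotated(e,m) ∧ filed(e,m).
Restrictor pairs: (E1,M1) ✗  (E1,M4) ✓  (E1,M8) ✗  (E2,M1) ✓  (E2,M4) ✓  (E2,M5) ✗  (E3,M1) ✓  (E3,M7) ✗  (E4,M3) ✓  (E4,M6) ✓  (E4,M8) ✓  (E5,M1) ✓  (E5,M2) ✓  (E5,M4) ✓  (E5,M5) ✓  (E5,M8) ✓
Counterexamples (restrictor pairs failing the scope): 4.

4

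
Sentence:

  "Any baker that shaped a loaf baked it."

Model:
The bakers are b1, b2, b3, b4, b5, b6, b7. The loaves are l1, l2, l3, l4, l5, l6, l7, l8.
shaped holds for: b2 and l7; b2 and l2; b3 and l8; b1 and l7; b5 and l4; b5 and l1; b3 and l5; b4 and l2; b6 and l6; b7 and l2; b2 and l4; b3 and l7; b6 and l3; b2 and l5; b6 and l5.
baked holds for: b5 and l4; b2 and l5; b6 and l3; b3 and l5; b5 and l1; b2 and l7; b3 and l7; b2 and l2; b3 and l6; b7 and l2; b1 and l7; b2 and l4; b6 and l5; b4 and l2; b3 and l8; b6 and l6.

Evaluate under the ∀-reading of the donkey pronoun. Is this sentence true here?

"it" takes "a loaf" as antecedent — a donkey pronoun bound across the clause boundary.
Strong reading: for every (b,l) with shaped(b,l), baked(b,l).
Restrictor pairs: (b1,l7) ✓  (b2,l2) ✓  (b2,l4) ✓  (b2,l5) ✓  (b2,l7) ✓  (b3,l5) ✓  (b3,l7) ✓  (b3,l8) ✓  (b4,l2) ✓  (b5,l1) ✓  (b5,l4) ✓  (b6,l3) ✓  (b6,l5) ✓  (b6,l6) ✓  (b7,l2) ✓
Every restrictor pair satisfies the scope.

True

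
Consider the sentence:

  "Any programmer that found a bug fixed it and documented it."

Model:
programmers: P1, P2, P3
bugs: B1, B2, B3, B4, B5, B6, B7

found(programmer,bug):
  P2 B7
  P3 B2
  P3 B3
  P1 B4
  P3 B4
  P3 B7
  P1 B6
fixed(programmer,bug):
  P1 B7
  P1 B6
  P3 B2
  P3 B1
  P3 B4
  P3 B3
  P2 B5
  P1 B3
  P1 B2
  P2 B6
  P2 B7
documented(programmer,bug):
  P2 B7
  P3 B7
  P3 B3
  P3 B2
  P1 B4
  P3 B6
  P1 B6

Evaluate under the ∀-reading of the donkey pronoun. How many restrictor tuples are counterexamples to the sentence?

"it" takes "a bug" as antecedent — a donkey pronoun bound across the clause boundary.
Strong reading: for every (p,b) with found(p,b), fixed(p,b) ∧ documented(p,b).
Restrictor pairs: (P1,B4) ✗  (P1,B6) ✓  (P2,B7) ✓  (P3,B2) ✓  (P3,B3) ✓  (P3,B4) ✗  (P3,B7) ✗
Counterexamples (restrictor pairs failing the scope): 3.

3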